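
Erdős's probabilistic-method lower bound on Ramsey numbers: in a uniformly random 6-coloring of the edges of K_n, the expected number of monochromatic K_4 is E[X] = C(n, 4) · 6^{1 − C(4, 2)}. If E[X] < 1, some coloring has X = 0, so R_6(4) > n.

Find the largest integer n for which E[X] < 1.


We need C(n, 4) · 6^{1 − 6} < 1, i.e. C(n, 4) < 6^{6 − 1} = 7776.
Check values of n near the boundary:
  n = 19: C(19, 4) = 3876; 3876 < 7776? YES
  n = 20: C(20, 4) = 4845; 4845 < 7776? YES
  n = 21: C(21, 4) = 5985; 5985 < 7776? YES
  n = 22: C(22, 4) = 7315; 7315 < 7776? YES
  n = 23: C(23, 4) = 8855; 8855 < 7776? NO
  n = 24: C(24, 4) = 10626; 10626 < 7776? NO
The largest n with C(n, 4) < 7776 is n = 22 (where E[X] = 7315/7776 ≈ 0.9407150). Hence R_6(4) > 22, i.e. R_6(4) ≥ 23.

Largest n = 22; hence R_6(4) > 22.


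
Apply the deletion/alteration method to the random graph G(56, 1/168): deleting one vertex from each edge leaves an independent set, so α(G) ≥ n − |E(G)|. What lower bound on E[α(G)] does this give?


E[|E(G)|] = C(56, 2)·p = 1540 · (1/168) = 55/6.
E[α(G)] ≥ n − E[|E(G)|] = 56 − 55/6 = 281/6.
Numerically: ≈ 46.8333.
(This is only a lower bound; the true E[α(G)] may be larger.)

E[α(G)] ≥ 281/6 ≈ 46.8333.


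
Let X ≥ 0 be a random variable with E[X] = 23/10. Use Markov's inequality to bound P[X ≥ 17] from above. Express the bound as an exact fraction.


μ = E[X] = 23/10, a = 17.
Markov: P[X ≥ 17] ≤ μ/a = (23/10)/17 = 23/170.
Numerically: ≈ 0.13529.
(Since a = 17 > μ = 2.30000, the bound 23/170 is < 1 and informative.)

P[X ≥ 17] ≤ 23/170 ≈ 0.13529.


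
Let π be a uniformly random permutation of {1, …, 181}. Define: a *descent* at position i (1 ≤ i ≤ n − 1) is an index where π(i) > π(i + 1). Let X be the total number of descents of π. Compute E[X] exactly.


Write X = Σ X_I over i = 1, …, 180, with X_I the indicator of one descent.
There are 180 indicators.
For each fixed i, the pair (π(i), π(i+1)) is a uniformly random ordered pair of distinct values from {1, …, 181}; by symmetry P[π(i) > π(i+1)] = 1/2.
By linearity: E[X] = 180 · (1/2) = (181 − 1) · (1/2) = 90 ≈ 90.00000.

E[X] = 90 = 90.00000.


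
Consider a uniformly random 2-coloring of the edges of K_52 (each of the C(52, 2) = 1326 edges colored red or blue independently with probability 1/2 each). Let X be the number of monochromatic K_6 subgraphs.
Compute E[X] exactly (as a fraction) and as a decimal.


Let X = Σ_S X_S over the C(52, 6) = 20358520 subsets S of size 6, where X_S = 1 if the K_6 on S is monochromatic.
For a fixed S, the K_6 on S has C(6, 2) = 15 edges. P[all 15 edges red] = (1/2)^15, and likewise for blue, so P[monochromatic] = 2·(1/2)^15 = 2^{1 − 15} = 1/16384.
By linearity: E[X] = C(52, 6) · 2^{1 − 15} = 20358520 · 1/16384 = 2544815/2048.
Numerically: E[X] ≈ 1242.58545.

E[X] = C(52,6)·2^(1−C(6,2)) = 2544815/2048 ≈ 1242.58545.


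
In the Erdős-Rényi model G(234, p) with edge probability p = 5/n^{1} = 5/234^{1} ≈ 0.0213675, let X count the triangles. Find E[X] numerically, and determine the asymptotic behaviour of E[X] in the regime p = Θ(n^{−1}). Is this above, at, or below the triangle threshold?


Number of potential triangles: C(234, 3) = 2108184.
Each occurs with probability p³ ≈ (0.0213675)³ ≈ 9.75578994e-06.
By linearity: E[X] = C(234, 3)·p³ ≈ 2108184 · 9.75578994e-06 ≈ 20.567000.
Here α = 1, so p = 5/n is exactly at the triangle threshold p ~ 1/n. Asymptotically E[X] → c³/6 = 5³/6 = 125/6 ≈ 20.833333, a bounded constant. In this regime the triangle count is asymptotically Poisson(c³/6).

E[X] ≈ 20.567000; in regime p = Θ(1/n^{1}) E[X] stays bounded (at the triangle threshold p ~ 1/n).


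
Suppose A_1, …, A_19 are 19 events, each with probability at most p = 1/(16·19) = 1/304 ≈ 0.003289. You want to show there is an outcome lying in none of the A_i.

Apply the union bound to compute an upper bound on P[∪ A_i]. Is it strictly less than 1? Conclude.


Union bound: P[∪_{i=1}^{19} A_i] ≤ Σ_i P[A_i] ≤ 19·p = 19·(1/304) = 1/16.
Numerically: 1/16 ≈ 0.062500.
Is 1/16 < 1? YES.
Since P[∪ A_i] ≤ 1/16 < 1, the complement has P[∩ A_i^c] ≥ 1 − 1/16 = 15/16 > 0, so some outcome avoids every A_i.

19·p = 1/16 ≈ 0.062500; existence CERTIFIED by the union bound.


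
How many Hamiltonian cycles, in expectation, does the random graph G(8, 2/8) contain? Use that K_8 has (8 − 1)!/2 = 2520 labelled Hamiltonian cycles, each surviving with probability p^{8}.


K_8 has (8 − 1)!/2 = 2520 labelled Hamiltonian cycles.
For each such Hamiltonian cycle H, let X_H = 1 if all 8 edges of H are present in G. Then P[X_H = 1] = p^{8} = (1/4)^{8} = 1/65536.
Summing the indicators: E[X] = Σ_H E[X_H] = 2520 · p^{8} = 2520 · 1/65536 = 315/8192.
Numerically: E[X] ≈ 0.03845.

E[X] = 2520 · (1/4)^{8} = 315/8192 ≈ 0.03845.


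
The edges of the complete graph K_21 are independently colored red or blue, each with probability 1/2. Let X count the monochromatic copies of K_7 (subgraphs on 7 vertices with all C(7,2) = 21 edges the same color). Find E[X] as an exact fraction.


Let X = Σ_S X_S over the C(21, 7) = 116280 subsets S of size 7, where X_S = 1 if the K_7 on S is monochromatic.
For a fixed S, the K_7 on S has C(7, 2) = 21 edges. P[all 21 edges red] = (1/2)^21, and likewise for blue, so P[monochromatic] = 2·(1/2)^21 = 2^{1 − 21} = 1/1048576.
By linearity of expectation: E[X] = C(21, 7) · 2^{1 − 21} = 116280 · 1/1048576 = 14535/131072.
Numerically: E[X] ≈ 0.110893.

E[X] = C(21,7)·2^(1−C(7,2)) = 14535/131072 ≈ 0.110893.


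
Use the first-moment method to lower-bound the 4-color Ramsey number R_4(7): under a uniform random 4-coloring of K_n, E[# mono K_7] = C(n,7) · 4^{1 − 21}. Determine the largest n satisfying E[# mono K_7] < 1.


We need C(n, 7) · 4^{1 − 21} < 1, i.e. C(n, 7) < 4^{21 − 1} = 1099511627776.
Check values of n near the boundary:
  n = 177: C(177, 7) = 957664425960; 957664425960 < 1099511627776? YES
  n = 178: C(178, 7) = 996867063280; 996867063280 < 1099511627776? YES
  n = 179: C(179, 7) = 1037437234460; 1037437234460 < 1099511627776? YES
  n = 180: C(180, 7) = 1079414463600; 1079414463600 < 1099511627776? YES
  n = 181: C(181, 7) = 1122839183400; 1122839183400 < 1099511627776? NO
The largest n with C(n, 7) < 1099511627776 is n = 180 (where E[X] = 67463403975/68719476736 ≈ 0.9817217). Hence R_4(7) > 180, i.e. R_4(7) ≥ 181.

Largest n = 180; hence R_4(7) > 180.


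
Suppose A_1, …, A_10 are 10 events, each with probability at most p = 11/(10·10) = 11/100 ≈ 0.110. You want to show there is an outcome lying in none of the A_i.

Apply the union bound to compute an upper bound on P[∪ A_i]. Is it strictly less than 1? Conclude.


Union bound: P[∪_{i=1}^{10} A_i] ≤ Σ_i P[A_i] ≤ 10·p = 10·(11/100) = 11/10.
Numerically: 11/10 ≈ 1.100.
Is 11/10 < 1? NO.
Since the bound 11/10 is ≥ 1, the union bound is uninformative here; it does NOT by itself certify existence.

10·p = 11/10 ≈ 1.100; existence NOT certified by the union bound.


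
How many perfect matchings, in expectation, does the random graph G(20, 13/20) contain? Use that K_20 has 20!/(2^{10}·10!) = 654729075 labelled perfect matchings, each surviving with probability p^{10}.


K_20 has 20!/(2^{10}·10!) = 654729075 labelled perfect matchings.
For each such perfect matching H, let X_H = 1 if all 10 edges of H are present in G. Then P[X_H = 1] = p^{10} = (13/20)^{10} = 137858491849/10240000000000.
Summing the indicators: E[X] = Σ_H E[X_H] = 654729075 · p^{10} = 654729075 · 137858491849/10240000000000 = 3610398513967632387/409600000000.
Numerically: E[X] ≈ 8.81e+06.

E[X] = 654729075 · (13/20)^{10} = 3610398513967632387/409600000000 ≈ 8.81e+06.


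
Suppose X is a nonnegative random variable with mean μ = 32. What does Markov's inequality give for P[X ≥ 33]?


μ = E[X] = 32, a = 33.
Markov: P[X ≥ 33] ≤ μ/a = (32)/33 = 32/33.
Numerically: ≈ 0.970.
(Since a = 33 > μ = 32.000, the bound 32/33 is < 1 and informative.)

P[X ≥ 33] ≤ 32/33 ≈ 0.970.


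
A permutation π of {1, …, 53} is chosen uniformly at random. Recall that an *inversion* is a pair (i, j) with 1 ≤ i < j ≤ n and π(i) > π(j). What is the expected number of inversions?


Write X = Σ X_I over the C(53, 2) = 1378 pairs i < j, with X_I the indicator of one inversion.
There are 1378 indicators.
For each fixed pair i < j, the values π(i) and π(j) are two distinct elements of {1, …, 53} in uniformly random order; by symmetry P[π(i) > π(j)] = 1/2.
By linearity: E[X] = 1378 · (1/2) = C(53, 2) · (1/2) = 1378/2 = 689 ≈ 689.00000.

E[X] = 689 = 689.00000.


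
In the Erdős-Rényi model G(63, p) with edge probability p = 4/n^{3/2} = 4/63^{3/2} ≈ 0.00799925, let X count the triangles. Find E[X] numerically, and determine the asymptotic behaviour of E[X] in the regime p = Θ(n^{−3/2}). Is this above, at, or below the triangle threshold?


Number of potential triangles: C(63, 3) = 39711.
Each occurs with probability p³ ≈ (0.00799925)³ ≈ 5.11855650e-07.
By linearity: E[X] = C(63, 3)·p³ ≈ 39711 · 5.11855650e-07 ≈ 0.020326.
Since α = 3/2 > 1, p = c/n^{3/2} = o(1/n) is below the triangle threshold p ~ 1/n. Asymptotically E[X] ~ (c³/6)·n^{3(1−α)} = (4³/6)·n^{-1.5} → 0, so by Markov's inequality G has no triangles w.h.p.

E[X] ≈ 0.020326; in regime p = Θ(1/n^{3/2}) E[X] tends to 0 (below the triangle threshold p ~ 1/n).


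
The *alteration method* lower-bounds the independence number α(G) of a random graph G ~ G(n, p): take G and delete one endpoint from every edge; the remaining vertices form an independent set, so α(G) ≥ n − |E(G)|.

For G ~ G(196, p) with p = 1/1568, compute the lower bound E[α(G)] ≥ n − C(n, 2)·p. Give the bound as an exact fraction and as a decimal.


E[|E(G)|] = C(196, 2)·p = 19110 · (1/1568) = 195/16.
E[α(G)] ≥ n − E[|E(G)|] = 196 − 195/16 = 2941/16.
Numerically: ≈ 183.812500.
(This is only a lower bound; the true E[α(G)] may be larger.)

E[α(G)] ≥ 2941/16 ≈ 183.812500.


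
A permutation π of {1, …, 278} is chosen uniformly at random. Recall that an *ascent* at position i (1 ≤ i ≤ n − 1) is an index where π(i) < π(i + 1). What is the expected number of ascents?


Write X = Σ X_I over i = 1, …, 277, with X_I the indicator of one ascent.
There are 277 indicators.
For each fixed i, the pair (π(i), π(i+1)) is a uniformly random ordered pair of distinct values from {1, …, 278}; by symmetry P[π(i) < π(i+1)] = 1/2.
By linearity: E[X] = 277 · (1/2) = (278 − 1) · (1/2) = 277/2 ≈ 138.5000.

E[X] = 277/2 = 138.5000.


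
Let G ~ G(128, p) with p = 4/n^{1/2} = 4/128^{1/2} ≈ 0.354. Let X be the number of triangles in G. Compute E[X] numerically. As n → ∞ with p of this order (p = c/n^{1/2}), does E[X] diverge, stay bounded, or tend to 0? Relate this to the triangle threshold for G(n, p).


Number of potential triangles: C(128, 3) = 341376.
Each occurs with probability p³ ≈ (0.354)³ ≈ 4.41942e-02.
By linearity: E[X] = C(128, 3)·p³ ≈ 341376 · 4.41942e-02 ≈ 15086.830.
Since α = 1/2 < 1, p = c/n^{1/2} ≫ 1/n is above the triangle threshold p ~ 1/n. Asymptotically E[X] ~ (c³/6)·n^{3(1−α)} = (4³/6)·n^{1.5} → ∞; triangles are abundant w.h.p.

E[X] ≈ 15086.830; in regime p = Θ(1/n^{1/2}) E[X] diverges (above the triangle threshold p ~ 1/n).


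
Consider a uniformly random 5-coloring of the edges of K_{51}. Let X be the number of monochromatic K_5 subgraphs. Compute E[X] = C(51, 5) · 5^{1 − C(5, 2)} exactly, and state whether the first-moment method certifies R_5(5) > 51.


E[X] = C(51, 5) · 5^{1 − 10} = 2349060 · 5^{−9} = 2349060/1953125.
As a reduced fraction: E[X] = 469812/390625 ≈ 1.2027187.
Is E[X] < 1? NO.
Since E[X] ≥ 1, the first-moment bound is inconclusive at n = 51; it does NOT by itself certify R_5(5) > 51.

E[X] = 469812/390625 ≈ 1.2027187; E[X] ≥ 1; first-moment method inconclusive here.


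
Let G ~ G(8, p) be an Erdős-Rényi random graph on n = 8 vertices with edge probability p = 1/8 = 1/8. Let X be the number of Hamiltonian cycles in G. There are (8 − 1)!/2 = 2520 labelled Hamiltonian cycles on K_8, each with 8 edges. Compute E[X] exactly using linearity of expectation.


K_8 has (8 − 1)!/2 = 2520 labelled Hamiltonian cycles.
For each such Hamiltonian cycle H, let X_H = 1 if all 8 edges of H are present in G. Then P[X_H = 1] = p^{8} = (1/8)^{8} = 1/16777216.
By linearity: E[X] = Σ_H E[X_H] = 2520 · p^{8} = 2520 · 1/16777216 = 315/2097152.
Numerically: E[X] ≈ 0.000150204.

E[X] = 2520 · (1/8)^{8} = 315/2097152 ≈ 0.000150204.


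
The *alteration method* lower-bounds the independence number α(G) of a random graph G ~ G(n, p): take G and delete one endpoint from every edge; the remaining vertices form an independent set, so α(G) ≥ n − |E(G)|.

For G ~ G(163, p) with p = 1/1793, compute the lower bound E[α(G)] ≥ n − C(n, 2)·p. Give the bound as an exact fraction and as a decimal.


E[|E(G)|] = C(163, 2)·p = 13203 · (1/1793) = 81/11.
E[α(G)] ≥ n − E[|E(G)|] = 163 − 81/11 = 1712/11.
Numerically: ≈ 155.636.
(This is only a lower bound; the true E[α(G)] may be larger.)

E[α(G)] ≥ 1712/11 ≈ 155.636.


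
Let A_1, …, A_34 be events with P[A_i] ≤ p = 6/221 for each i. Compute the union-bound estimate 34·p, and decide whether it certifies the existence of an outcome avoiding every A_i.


Union bound: P[∪_{i=1}^{34} A_i] ≤ Σ_i P[A_i] ≤ 34·p = 34·(6/221) = 12/13.
Numerically: 12/13 ≈ 0.9230769.
Is 12/13 < 1? YES.
Since P[∪ A_i] ≤ 12/13 < 1, the complement has P[∩ A_i^c] ≥ 1 − 12/13 = 1/13 > 0, so some outcome avoids every A_i.

34·p = 12/13 ≈ 0.9230769; existence CERTIFIED by the union bound.


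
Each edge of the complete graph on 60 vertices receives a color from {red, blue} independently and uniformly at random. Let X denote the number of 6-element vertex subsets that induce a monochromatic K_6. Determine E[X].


Let X = Σ_S X_S over the C(60, 6) = 50063860 subsets S of size 6, where X_S = 1 if the K_6 on S is monochromatic.
For a fixed S, the K_6 on S has C(6, 2) = 15 edges. P[all 15 edges red] = (1/2)^15, and likewise for blue, so P[monochromatic] = 2·(1/2)^15 = 2^{1 − 15} = 1/16384.
Summing: E[X] = C(60, 6) · 2^{1 − 15} = 50063860 · 1/16384 = 12515965/4096.
Numerically: E[X] ≈ 3055.6555.

E[X] = C(60,6)·2^(1−C(6,2)) = 12515965/4096 ≈ 3055.6555.


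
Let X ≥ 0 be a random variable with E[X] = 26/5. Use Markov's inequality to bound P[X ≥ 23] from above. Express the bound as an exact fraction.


μ = E[X] = 26/5, a = 23.
Markov: P[X ≥ 23] ≤ μ/a = (26/5)/23 = 26/115.
Numerically: ≈ 0.22609.
(Since a = 23 > μ = 5.20000, the bound 26/115 is < 1 and informative.)

P[X ≥ 23] ≤ 26/115 ≈ 0.22609.


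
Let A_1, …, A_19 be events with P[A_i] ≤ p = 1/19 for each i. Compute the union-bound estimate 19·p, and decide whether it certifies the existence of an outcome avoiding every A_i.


Union bound: P[∪_{i=1}^{19} A_i] ≤ Σ_i P[A_i] ≤ 19·p = 19·(1/19) = 1.
Numerically: 1 ≈ 1.0000000.
Is 1 < 1? NO.
Since the bound 1 is ≥ 1, the union bound is uninformative here; it does NOT by itself certify existence.

19·p = 1 ≈ 1.0000000; existence NOT certified by the union bound.


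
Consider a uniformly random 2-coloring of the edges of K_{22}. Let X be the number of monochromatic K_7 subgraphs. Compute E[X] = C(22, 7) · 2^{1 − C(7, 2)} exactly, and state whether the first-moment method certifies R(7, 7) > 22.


E[X] = C(22, 7) · 2^{1 − 21} = 170544 · 2^{−20} = 170544/1048576.
As a reduced fraction: E[X] = 10659/65536 ≈ 0.1626.
Is E[X] < 1? YES.
Since E[X] < 1, there exists a 2-coloring of K_{22} with no monochromatic K_7; hence R(7, 7) > 22.

E[X] = 10659/65536 ≈ 0.1626; E[X] < 1, so R(7, 7) > 22.


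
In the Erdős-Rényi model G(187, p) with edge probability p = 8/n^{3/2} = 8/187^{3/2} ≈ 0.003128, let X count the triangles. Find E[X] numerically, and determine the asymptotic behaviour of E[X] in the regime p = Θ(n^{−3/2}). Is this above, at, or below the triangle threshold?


Number of potential triangles: C(187, 3) = 1072445.
Each occurs with probability p³ ≈ (0.003128)³ ≈ 3.061842e-08.
By linearity: E[X] = C(187, 3)·p³ ≈ 1072445 · 3.061842e-08 ≈ 0.0328.
Since α = 3/2 > 1, p = c/n^{3/2} = o(1/n) is below the triangle threshold p ~ 1/n. Asymptotically E[X] ~ (c³/6)·n^{3(1−α)} = (8³/6)·n^{-1.5} → 0, so by Markov's inequality G has no triangles w.h.p.

E[X] ≈ 0.0328; in regime p = Θ(1/n^{3/2}) E[X] tends to 0 (below the triangle threshold p ~ 1/n).


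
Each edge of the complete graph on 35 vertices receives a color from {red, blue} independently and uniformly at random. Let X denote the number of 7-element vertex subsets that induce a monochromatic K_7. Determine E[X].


Let X = Σ_S X_S over the C(35, 7) = 6724520 subsets S of size 7, where X_S = 1 if the K_7 on S is monochromatic.
For a fixed S, the K_7 on S has C(7, 2) = 21 edges. P[all 21 edges red] = (1/2)^21, and likewise for blue, so P[monochromatic] = 2·(1/2)^21 = 2^{1 − 21} = 1/1048576.
By linearity: E[X] = C(35, 7) · 2^{1 − 21} = 6724520 · 1/1048576 = 840565/131072.
Numerically: E[X] ≈ 6.4130.

E[X] = C(35,7)·2^(1−C(7,2)) = 840565/131072 ≈ 6.4130.


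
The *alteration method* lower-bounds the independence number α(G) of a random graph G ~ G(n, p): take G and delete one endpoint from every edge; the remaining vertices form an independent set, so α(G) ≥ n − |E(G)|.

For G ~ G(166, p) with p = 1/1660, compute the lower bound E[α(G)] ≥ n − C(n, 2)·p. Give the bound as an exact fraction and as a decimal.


E[|E(G)|] = C(166, 2)·p = 13695 · (1/1660) = 33/4.
E[α(G)] ≥ n − E[|E(G)|] = 166 − 33/4 = 631/4.
Numerically: ≈ 157.750000.
(This is only a lower bound; the true E[α(G)] may be larger.)

E[α(G)] ≥ 631/4 ≈ 157.750000.


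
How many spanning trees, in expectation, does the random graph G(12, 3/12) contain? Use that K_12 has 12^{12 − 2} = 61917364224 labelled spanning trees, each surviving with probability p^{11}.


K_12 has 12^{12 − 2} = 61917364224 labelled spanning trees.
For each such spanning tree H, let X_H = 1 if all 11 edges of H are present in G. Then P[X_H = 1] = p^{11} = (1/4)^{11} = 1/4194304.
By linearity of expectation: E[X] = Σ_H E[X_H] = 61917364224 · p^{11} = 61917364224 · 1/4194304 = 59049/4.
Numerically: E[X] ≈ 1.48e+04.

E[X] = 61917364224 · (1/4)^{11} = 59049/4 ≈ 1.48e+04.


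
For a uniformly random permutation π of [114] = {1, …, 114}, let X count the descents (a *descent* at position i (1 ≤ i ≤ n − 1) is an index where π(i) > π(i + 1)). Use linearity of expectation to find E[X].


Write X = Σ X_I over i = 1, …, 113, with X_I the indicator of one descent.
There are 113 indicators.
For each fixed i, the pair (π(i), π(i+1)) is a uniformly random ordered pair of distinct values from {1, …, 114}; by symmetry P[π(i) > π(i+1)] = 1/2.
By linearity: E[X] = 113 · (1/2) = (114 − 1) · (1/2) = 113/2 ≈ 56.500.

E[X] = 113/2 = 56.500.


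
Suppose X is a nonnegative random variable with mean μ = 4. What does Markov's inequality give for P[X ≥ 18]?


μ = E[X] = 4, a = 18.
Markov: P[X ≥ 18] ≤ μ/a = (4)/18 = 2/9.
Numerically: ≈ 0.222222.
(Since a = 18 > μ = 4.000000, the bound 2/9 is < 1 and informative.)

P[X ≥ 18] ≤ 2/9 ≈ 0.222222.


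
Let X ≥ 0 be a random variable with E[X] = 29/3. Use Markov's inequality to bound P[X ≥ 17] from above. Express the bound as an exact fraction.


μ = E[X] = 29/3, a = 17.
Markov: P[X ≥ 17] ≤ μ/a = (29/3)/17 = 29/51.
Numerically: ≈ 0.569.
(Since a = 17 > μ = 9.667, the bound 29/51 is < 1 and informative.)

P[X ≥ 17] ≤ 29/51 ≈ 0.569.


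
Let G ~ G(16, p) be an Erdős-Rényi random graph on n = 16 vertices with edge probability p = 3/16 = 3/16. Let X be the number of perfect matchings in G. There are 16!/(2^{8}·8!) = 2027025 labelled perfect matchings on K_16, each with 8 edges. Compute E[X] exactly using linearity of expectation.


K_16 has 16!/(2^{8}·8!) = 2027025 labelled perfect matchings.
For each such perfect matching H, let X_H = 1 if all 8 edges of H are present in G. Then P[X_H = 1] = p^{8} = (3/16)^{8} = 6561/4294967296.
Summing the indicators: E[X] = Σ_H E[X_H] = 2027025 · p^{8} = 2027025 · 6561/4294967296 = 13299311025/4294967296.
Numerically: E[X] ≈ 3.09649.

E[X] = 2027025 · (3/16)^{8} = 13299311025/4294967296 ≈ 3.09649.


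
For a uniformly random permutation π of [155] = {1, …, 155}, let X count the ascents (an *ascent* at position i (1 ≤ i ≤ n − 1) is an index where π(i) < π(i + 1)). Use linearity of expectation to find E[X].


Write X = Σ X_I over i = 1, …, 154, with X_I the indicator of one ascent.
There are 154 indicators.
For each fixed i, the pair (π(i), π(i+1)) is a uniformly random ordered pair of distinct values from {1, …, 155}; by symmetry P[π(i) < π(i+1)] = 1/2.
By linearity: E[X] = 154 · (1/2) = (155 − 1) · (1/2) = 77 ≈ 77.000.

E[X] = 77 = 77.000.


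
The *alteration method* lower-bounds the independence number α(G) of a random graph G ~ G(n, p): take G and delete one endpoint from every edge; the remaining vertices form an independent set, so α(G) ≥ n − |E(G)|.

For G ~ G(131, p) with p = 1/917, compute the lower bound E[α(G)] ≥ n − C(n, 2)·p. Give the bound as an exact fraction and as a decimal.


E[|E(G)|] = C(131, 2)·p = 8515 · (1/917) = 65/7.
E[α(G)] ≥ n − E[|E(G)|] = 131 − 65/7 = 852/7.
Numerically: ≈ 121.714286.
(This is only a lower bound; the true E[α(G)] may be larger.)

E[α(G)] ≥ 852/7 ≈ 121.714286.


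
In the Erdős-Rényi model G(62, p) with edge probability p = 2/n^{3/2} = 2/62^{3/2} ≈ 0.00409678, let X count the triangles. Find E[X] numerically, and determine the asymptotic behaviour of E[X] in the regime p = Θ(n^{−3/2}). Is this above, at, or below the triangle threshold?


Number of potential triangles: C(62, 3) = 37820.
Each occurs with probability p³ ≈ (0.00409678)³ ≈ 6.87586568e-08.
By linearity: E[X] = C(62, 3)·p³ ≈ 37820 · 6.87586568e-08 ≈ 0.002600.
Since α = 3/2 > 1, p = c/n^{3/2} = o(1/n) is below the triangle threshold p ~ 1/n. Asymptotically E[X] ~ (c³/6)·n^{3(1−α)} = (2³/6)·n^{-1.5} → 0, so by Markov's inequality G has no triangles w.h.p.

E[X] ≈ 0.002600; in regime p = Θ(1/n^{3/2}) E[X] tends to 0 (below the triangle threshold p ~ 1/n).


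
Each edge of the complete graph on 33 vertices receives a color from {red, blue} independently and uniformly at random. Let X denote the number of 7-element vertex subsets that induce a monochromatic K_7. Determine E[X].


Let X = Σ_S X_S over the C(33, 7) = 4272048 subsets S of size 7, where X_S = 1 if the K_7 on S is monochromatic.
For a fixed S, the K_7 on S has C(7, 2) = 21 edges. P[all 21 edges red] = (1/2)^21, and likewise for blue, so P[monochromatic] = 2·(1/2)^21 = 2^{1 − 21} = 1/1048576.
Summing: E[X] = C(33, 7) · 2^{1 − 21} = 4272048 · 1/1048576 = 267003/65536.
Numerically: E[X] ≈ 4.074142.

E[X] = C(33,7)·2^(1−C(7,2)) = 267003/65536 ≈ 4.074142.


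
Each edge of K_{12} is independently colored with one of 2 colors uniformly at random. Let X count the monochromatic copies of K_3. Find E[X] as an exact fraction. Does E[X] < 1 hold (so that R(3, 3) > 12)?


E[X] = C(12, 3) · 2^{1 − 3} = 220 · 2^{−2} = 220/4.
As a reduced fraction: E[X] = 55 ≈ 55.0000.
Is E[X] < 1? NO.
Since E[X] ≥ 1, the first-moment bound is inconclusive at n = 12; it does NOT by itself certify R(3, 3) > 12.

E[X] = 55 ≈ 55.0000; E[X] ≥ 1; first-moment method inconclusive here.


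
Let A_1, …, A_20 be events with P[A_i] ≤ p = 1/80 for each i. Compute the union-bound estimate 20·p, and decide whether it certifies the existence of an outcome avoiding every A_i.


Union bound: P[∪_{i=1}^{20} A_i] ≤ Σ_i P[A_i] ≤ 20·p = 20·(1/80) = 1/4.
Numerically: 1/4 ≈ 0.25000.
Is 1/4 < 1? YES.
Since P[∪ A_i] ≤ 1/4 < 1, the complement has P[∩ A_i^c] ≥ 1 − 1/4 = 3/4 > 0, so some outcome avoids every A_i.

20·p = 1/4 ≈ 0.25000; existence CERTIFIED by the union bound.


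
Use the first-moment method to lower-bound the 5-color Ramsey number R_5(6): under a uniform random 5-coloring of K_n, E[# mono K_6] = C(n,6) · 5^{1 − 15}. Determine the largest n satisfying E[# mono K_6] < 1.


We need C(n, 6) · 5^{1 − 15} < 1, i.e. C(n, 6) < 5^{15 − 1} = 6103515625.
Check values of n near the boundary:
  n = 124: C(124, 6) = 4465475476; 4465475476 < 6103515625? YES
  n = 125: C(125, 6) = 4690625500; 4690625500 < 6103515625? YES
  n = 126: C(126, 6) = 4925156775; 4925156775 < 6103515625? YES
  n = 127: C(127, 6) = 5169379425; 5169379425 < 6103515625? YES
  n = 128: C(128, 6) = 5423611200; 5423611200 < 6103515625? YES
  n = 129: C(129, 6) = 5688177600; 5688177600 < 6103515625? YES
  n = 130: C(130, 6) = 5963412000; 5963412000 < 6103515625? YES
  n = 131: C(131, 6) = 6249655776; 6249655776 < 6103515625? NO
The largest n with C(n, 6) < 6103515625 is n = 130 (where E[X] = 47707296/48828125 ≈ 0.977). Hence R_5(6) > 130, i.e. R_5(6) ≥ 131.

Largest n = 130; hence R_5(6) > 130.


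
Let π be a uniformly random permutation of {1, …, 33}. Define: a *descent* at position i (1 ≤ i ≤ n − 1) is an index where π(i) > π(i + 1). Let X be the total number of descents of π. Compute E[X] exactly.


Write X = Σ X_I over i = 1, …, 32, with X_I the indicator of one descent.
There are 32 indicators.
For each fixed i, the pair (π(i), π(i+1)) is a uniformly random ordered pair of distinct values from {1, …, 33}; by symmetry P[π(i) > π(i+1)] = 1/2.
By linearity: E[X] = 32 · (1/2) = (33 − 1) · (1/2) = 16 ≈ 16.000.

E[X] = 16 = 16.000.


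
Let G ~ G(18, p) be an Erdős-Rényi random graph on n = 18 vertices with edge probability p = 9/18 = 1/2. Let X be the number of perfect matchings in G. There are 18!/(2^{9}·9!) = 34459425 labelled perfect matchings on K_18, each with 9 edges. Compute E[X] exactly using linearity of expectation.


K_18 has 18!/(2^{9}·9!) = 34459425 labelled perfect matchings.
For each such perfect matching H, let X_H = 1 if all 9 edges of H are present in G. Then P[X_H = 1] = p^{9} = (1/2)^{9} = 1/512.
By linearity: E[X] = Σ_H E[X_H] = 34459425 · p^{9} = 34459425 · 1/512 = 34459425/512.
Numerically: E[X] ≈ 6.73e+04.

E[X] = 34459425 · (1/2)^{9} = 34459425/512 ≈ 6.73e+04.


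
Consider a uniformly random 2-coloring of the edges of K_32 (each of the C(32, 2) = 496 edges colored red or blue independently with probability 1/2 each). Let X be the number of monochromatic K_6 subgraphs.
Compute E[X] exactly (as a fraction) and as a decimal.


Let X = Σ_S X_S over the C(32, 6) = 906192 subsets S of size 6, where X_S = 1 if the K_6 on S is monochromatic.
For a fixed S, the K_6 on S has C(6, 2) = 15 edges. P[all 15 edges red] = (1/2)^15, and likewise for blue, so P[monochromatic] = 2·(1/2)^15 = 2^{1 − 15} = 1/16384.
By linearity of expectation: E[X] = C(32, 6) · 2^{1 − 15} = 906192 · 1/16384 = 56637/1024.
Numerically: E[X] ≈ 55.310.

E[X] = C(32,6)·2^(1−C(6,2)) = 56637/1024 ≈ 55.310.


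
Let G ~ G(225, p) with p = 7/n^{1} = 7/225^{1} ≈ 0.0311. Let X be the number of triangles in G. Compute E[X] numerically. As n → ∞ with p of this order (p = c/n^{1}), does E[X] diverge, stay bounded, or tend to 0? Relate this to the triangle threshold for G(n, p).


Number of potential triangles: C(225, 3) = 1873200.
Each occurs with probability p³ ≈ (0.0311)³ ≈ 3.01125e-05.
By linearity: E[X] = C(225, 3)·p³ ≈ 1873200 · 3.01125e-05 ≈ 56.407.
Here α = 1, so p = 7/n is exactly at the triangle threshold p ~ 1/n. Asymptotically E[X] → c³/6 = 7³/6 = 343/6 ≈ 57.167, a bounded constant. In this regime the triangle count is asymptotically Poisson(c³/6).

E[X] ≈ 56.407; in regime p = Θ(1/n^{1}) E[X] stays bounded (at the triangle threshold p ~ 1/n).


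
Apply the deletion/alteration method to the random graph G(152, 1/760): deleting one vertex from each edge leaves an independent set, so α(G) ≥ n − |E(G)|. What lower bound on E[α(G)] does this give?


E[|E(G)|] = C(152, 2)·p = 11476 · (1/760) = 151/10.
E[α(G)] ≥ n − E[|E(G)|] = 152 − 151/10 = 1369/10.
Numerically: ≈ 136.900.
(This is only a lower bound; the true E[α(G)] may be larger.)

E[α(G)] ≥ 1369/10 ≈ 136.900.


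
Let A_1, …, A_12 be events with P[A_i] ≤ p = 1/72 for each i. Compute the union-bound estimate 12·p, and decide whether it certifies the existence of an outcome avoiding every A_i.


Union bound: P[∪_{i=1}^{12} A_i] ≤ Σ_i P[A_i] ≤ 12·p = 12·(1/72) = 1/6.
Numerically: 1/6 ≈ 0.1667.
Is 1/6 < 1? YES.
Since P[∪ A_i] ≤ 1/6 < 1, the complement has P[∩ A_i^c] ≥ 1 − 1/6 = 5/6 > 0, so some outcome avoids every A_i.

12·p = 1/6 ≈ 0.1667; existence CERTIFIED by the union bound.


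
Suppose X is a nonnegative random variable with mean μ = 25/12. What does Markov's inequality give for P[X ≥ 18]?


μ = E[X] = 25/12, a = 18.
Markov: P[X ≥ 18] ≤ μ/a = (25/12)/18 = 25/216.
Numerically: ≈ 0.115741.
(Since a = 18 > μ = 2.083333, the bound 25/216 is < 1 and informative.)

P[X ≥ 18] ≤ 25/216 ≈ 0.115741.


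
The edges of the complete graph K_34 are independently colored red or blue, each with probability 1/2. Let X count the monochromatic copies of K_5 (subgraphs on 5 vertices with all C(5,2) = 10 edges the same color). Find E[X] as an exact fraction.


Let X = Σ_S X_S over the C(34, 5) = 278256 subsets S of size 5, where X_S = 1 if the K_5 on S is monochromatic.
For a fixed S, the K_5 on S has C(5, 2) = 10 edges. P[all 10 edges red] = (1/2)^10, and likewise for blue, so P[monochromatic] = 2·(1/2)^10 = 2^{1 − 10} = 1/512.
By linearity of expectation: E[X] = C(34, 5) · 2^{1 − 10} = 278256 · 1/512 = 17391/32.
Numerically: E[X] ≈ 543.469.

E[X] = C(34,5)·2^(1−C(5,2)) = 17391/32 ≈ 543.469.


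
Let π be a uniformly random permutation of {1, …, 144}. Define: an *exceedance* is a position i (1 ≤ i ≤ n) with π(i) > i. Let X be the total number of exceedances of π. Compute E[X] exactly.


Write X = Σ_{i=1}^{144} X_i, where X_i = 1_{π(i) > i}.
For each fixed i, π(i) is uniform over {1, …, 144} (marginal of a uniform permutation), so P[π(i) > i] = (n − i)/n. Summing: Σ_{i=1}^{144} (n − i)/n = (0 + 1 + … + 143)/144 = 144(144 − 1)/(2·144) = (144 − 1)/2.
Hence E[X] = Σ_{i=1}^{144} (144 − i)/144 = 143/2 ≈ 71.500.

E[X] = 143/2 = 71.500.


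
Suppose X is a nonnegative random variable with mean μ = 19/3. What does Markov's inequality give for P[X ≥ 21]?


μ = E[X] = 19/3, a = 21.
Markov: P[X ≥ 21] ≤ μ/a = (19/3)/21 = 19/63.
Numerically: ≈ 0.30159.
(Since a = 21 > μ = 6.33333, the bound 19/63 is < 1 and informative.)

P[X ≥ 21] ≤ 19/63 ≈ 0.30159.


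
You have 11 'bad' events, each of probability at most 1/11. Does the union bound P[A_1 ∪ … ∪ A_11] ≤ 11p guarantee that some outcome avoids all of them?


Union bound: P[∪_{i=1}^{11} A_i] ≤ Σ_i P[A_i] ≤ 11·p = 11·(1/11) = 1.
Numerically: 1 ≈ 1.000000.
Is 1 < 1? NO.
Since the bound 1 is ≥ 1, the union bound is uninformative here; it does NOT by itself certify existence.

11·p = 1 ≈ 1.000000; existence NOT certified by the union bound.


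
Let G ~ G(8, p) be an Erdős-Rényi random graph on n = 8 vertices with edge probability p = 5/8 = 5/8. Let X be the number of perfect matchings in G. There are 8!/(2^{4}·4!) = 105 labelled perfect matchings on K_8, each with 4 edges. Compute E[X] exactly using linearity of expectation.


K_8 has 8!/(2^{4}·4!) = 105 labelled perfect matchings.
For each such perfect matching H, let X_H = 1 if all 4 edges of H are present in G. Then P[X_H = 1] = p^{4} = (5/8)^{4} = 625/4096.
By linearity: E[X] = Σ_H E[X_H] = 105 · p^{4} = 105 · 625/4096 = 65625/4096.
Numerically: E[X] ≈ 16.

E[X] = 105 · (5/8)^{4} = 65625/4096 ≈ 16.


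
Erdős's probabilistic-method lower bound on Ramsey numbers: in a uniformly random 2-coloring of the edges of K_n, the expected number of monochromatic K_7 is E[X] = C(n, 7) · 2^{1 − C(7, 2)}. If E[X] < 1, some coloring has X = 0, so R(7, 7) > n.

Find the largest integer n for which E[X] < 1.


We need C(n, 7) · 2^{1 − 21} < 1, i.e. C(n, 7) < 2^{21 − 1} = 1048576.
Check values of n near the boundary:
  n = 22: C(22, 7) = 170544; 170544 < 1048576? YES
  n = 23: C(23, 7) = 245157; 245157 < 1048576? YES
  n = 24: C(24, 7) = 346104; 346104 < 1048576? YES
  n = 25: C(25, 7) = 480700; 480700 < 1048576? YES
  n = 26: C(26, 7) = 657800; 657800 < 1048576? YES
  n = 27: C(27, 7) = 888030; 888030 < 1048576? YES
  n = 28: C(28, 7) = 1184040; 1184040 < 1048576? NO
The largest n with C(n, 7) < 1048576 is n = 27 (where E[X] = 444015/524288 ≈ 0.84689). Hence R(7, 7) > 27, i.e. R(7, 7) ≥ 28.

Largest n = 27; hence R(7, 7) > 27.


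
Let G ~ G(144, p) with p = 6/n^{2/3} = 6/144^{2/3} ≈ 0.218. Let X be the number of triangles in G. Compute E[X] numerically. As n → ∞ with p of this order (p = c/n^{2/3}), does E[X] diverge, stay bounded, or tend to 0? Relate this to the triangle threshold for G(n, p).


Number of potential triangles: C(144, 3) = 487344.
Each occurs with probability p³ ≈ (0.218)³ ≈ 1.04167e-02.
By linearity: E[X] = C(144, 3)·p³ ≈ 487344 · 1.04167e-02 ≈ 5076.500.
Since α = 2/3 < 1, p = c/n^{2/3} ≫ 1/n is above the triangle threshold p ~ 1/n. Asymptotically E[X] ~ (c³/6)·n^{3(1−α)} = (6³/6)·n^{1} → ∞; triangles are abundant w.h.p.

E[X] ≈ 5076.500; in regime p = Θ(1/n^{2/3}) E[X] diverges (above the triangle threshold p ~ 1/n).


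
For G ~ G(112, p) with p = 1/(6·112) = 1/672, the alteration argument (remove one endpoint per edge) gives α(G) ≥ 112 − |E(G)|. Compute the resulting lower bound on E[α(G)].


E[|E(G)|] = C(112, 2)·p = 6216 · (1/672) = 37/4.
E[α(G)] ≥ n − E[|E(G)|] = 112 − 37/4 = 411/4.
Numerically: ≈ 102.750000.
(This is only a lower bound; the true E[α(G)] may be larger.)

E[α(G)] ≥ 411/4 ≈ 102.750000.


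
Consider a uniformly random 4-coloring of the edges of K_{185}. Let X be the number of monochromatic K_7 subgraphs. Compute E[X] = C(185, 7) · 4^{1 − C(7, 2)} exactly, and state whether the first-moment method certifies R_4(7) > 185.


E[X] = C(185, 7) · 4^{1 − 21} = 1311854301420 · 4^{−20} = 1311854301420/1099511627776.
As a reduced fraction: E[X] = 327963575355/274877906944 ≈ 1.19312.
Is E[X] < 1? NO.
Since E[X] ≥ 1, the first-moment bound is inconclusive at n = 185; it does NOT by itself certify R_4(7) > 185.

E[X] = 327963575355/274877906944 ≈ 1.19312; E[X] ≥ 1; first-moment method inconclusive here.


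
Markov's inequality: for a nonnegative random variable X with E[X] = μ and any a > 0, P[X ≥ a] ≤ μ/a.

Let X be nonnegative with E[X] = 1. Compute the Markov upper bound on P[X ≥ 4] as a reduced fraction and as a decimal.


μ = E[X] = 1, a = 4.
Markov: P[X ≥ 4] ≤ μ/a = (1)/4 = 1/4.
Numerically: ≈ 0.25000.
(Since a = 4 > μ = 1.00000, the bound 1/4 is < 1 and informative.)

P[X ≥ 4] ≤ 1/4 ≈ 0.25000.


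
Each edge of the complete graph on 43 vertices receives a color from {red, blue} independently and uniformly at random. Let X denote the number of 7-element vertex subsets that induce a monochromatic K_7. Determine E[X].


Let X = Σ_S X_S over the C(43, 7) = 32224114 subsets S of size 7, where X_S = 1 if the K_7 on S is monochromatic.
For a fixed S, the K_7 on S has C(7, 2) = 21 edges. P[all 21 edges red] = (1/2)^21, and likewise for blue, so P[monochromatic] = 2·(1/2)^21 = 2^{1 − 21} = 1/1048576.
By linearity of expectation: E[X] = C(43, 7) · 2^{1 − 21} = 32224114 · 1/1048576 = 16112057/524288.
Numerically: E[X] ≈ 30.731.

E[X] = C(43,7)·2^(1−C(7,2)) = 16112057/524288 ≈ 30.731.


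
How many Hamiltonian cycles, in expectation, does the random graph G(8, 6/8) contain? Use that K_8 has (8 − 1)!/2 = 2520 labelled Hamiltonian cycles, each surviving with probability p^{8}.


K_8 has (8 − 1)!/2 = 2520 labelled Hamiltonian cycles.
For each such Hamiltonian cycle H, let X_H = 1 if all 8 edges of H are present in G. Then P[X_H = 1] = p^{8} = (3/4)^{8} = 6561/65536.
By linearity of expectation: E[X] = Σ_H E[X_H] = 2520 · p^{8} = 2520 · 6561/65536 = 2066715/8192.
Numerically: E[X] ≈ 252.

E[X] = 2520 · (3/4)^{8} = 2066715/8192 ≈ 252.


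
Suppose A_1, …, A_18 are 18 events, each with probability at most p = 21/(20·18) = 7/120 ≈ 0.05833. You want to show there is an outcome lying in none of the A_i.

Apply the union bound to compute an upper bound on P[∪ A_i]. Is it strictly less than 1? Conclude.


Union bound: P[∪_{i=1}^{18} A_i] ≤ Σ_i P[A_i] ≤ 18·p = 18·(7/120) = 21/20.
Numerically: 21/20 ≈ 1.05000.
Is 21/20 < 1? NO.
Since the bound 21/20 is ≥ 1, the union bound is uninformative here; it does NOT by itself certify existence.

18·p = 21/20 ≈ 1.05000; existence NOT certified by the union bound.


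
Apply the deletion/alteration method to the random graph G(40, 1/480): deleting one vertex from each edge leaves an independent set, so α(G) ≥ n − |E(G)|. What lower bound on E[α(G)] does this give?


E[|E(G)|] = C(40, 2)·p = 780 · (1/480) = 13/8.
E[α(G)] ≥ n − E[|E(G)|] = 40 − 13/8 = 307/8.
Numerically: ≈ 38.3750.
(This is only a lower bound; the true E[α(G)] may be larger.)

E[α(G)] ≥ 307/8 ≈ 38.3750.


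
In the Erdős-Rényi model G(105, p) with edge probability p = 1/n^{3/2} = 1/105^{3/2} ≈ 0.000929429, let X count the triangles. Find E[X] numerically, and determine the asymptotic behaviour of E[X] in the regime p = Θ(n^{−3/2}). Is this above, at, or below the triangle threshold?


Number of potential triangles: C(105, 3) = 187460.
Each occurs with probability p³ ≈ (0.000929429)³ ≈ 8.02875405e-10.
By linearity: E[X] = C(105, 3)·p³ ≈ 187460 · 8.02875405e-10 ≈ 0.000151.
Since α = 3/2 > 1, p = c/n^{3/2} = o(1/n) is below the triangle threshold p ~ 1/n. Asymptotically E[X] ~ (c³/6)·n^{3(1−α)} = (1³/6)·n^{-1.5} → 0, so by Markov's inequality G has no triangles w.h.p.

E[X] ≈ 0.000151; in regime p = Θ(1/n^{3/2}) E[X] tends to 0 (below the triangle threshold p ~ 1/n).


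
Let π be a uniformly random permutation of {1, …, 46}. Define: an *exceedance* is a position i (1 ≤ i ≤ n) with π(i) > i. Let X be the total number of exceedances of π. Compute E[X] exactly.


Write X = Σ_{i=1}^{46} X_i, where X_i = 1_{π(i) > i}.
For each fixed i, π(i) is uniform over {1, …, 46} (marginal of a uniform permutation), so P[π(i) > i] = (n − i)/n. Summing: Σ_{i=1}^{46} (n − i)/n = (0 + 1 + … + 45)/46 = 46(46 − 1)/(2·46) = (46 − 1)/2.
Hence E[X] = Σ_{i=1}^{46} (46 − i)/46 = 45/2 ≈ 22.5000.

E[X] = 45/2 = 22.5000.


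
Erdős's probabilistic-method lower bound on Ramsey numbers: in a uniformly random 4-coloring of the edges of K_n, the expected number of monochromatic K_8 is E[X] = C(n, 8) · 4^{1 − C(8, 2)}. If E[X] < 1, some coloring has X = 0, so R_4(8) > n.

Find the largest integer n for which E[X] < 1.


We need C(n, 8) · 4^{1 − 28} < 1, i.e. C(n, 8) < 4^{28 − 1} = 18014398509481984.
Check values of n near the boundary:
  n = 404: C(404, 8) = 16415071523485570; 16415071523485570 < 18014398509481984? YES
  n = 405: C(405, 8) = 16745853821188050; 16745853821188050 < 18014398509481984? YES
  n = 406: C(406, 8) = 17082453897995850; 17082453897995850 < 18014398509481984? YES
  n = 407: C(407, 8) = 17424959239309050; 17424959239309050 < 18014398509481984? YES
  n = 408: C(408, 8) = 17773458424095231; 17773458424095231 < 18014398509481984? YES
  n = 409: C(409, 8) = 18128041135797879; 18128041135797879 < 18014398509481984? NO
The largest n with C(n, 8) < 18014398509481984 is n = 408 (where E[X] = 17773458424095231/18014398509481984 ≈ 0.9866251). Hence R_4(8) > 408, i.e. R_4(8) ≥ 409.

Largest n = 408; hence R_4(8) > 408.
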